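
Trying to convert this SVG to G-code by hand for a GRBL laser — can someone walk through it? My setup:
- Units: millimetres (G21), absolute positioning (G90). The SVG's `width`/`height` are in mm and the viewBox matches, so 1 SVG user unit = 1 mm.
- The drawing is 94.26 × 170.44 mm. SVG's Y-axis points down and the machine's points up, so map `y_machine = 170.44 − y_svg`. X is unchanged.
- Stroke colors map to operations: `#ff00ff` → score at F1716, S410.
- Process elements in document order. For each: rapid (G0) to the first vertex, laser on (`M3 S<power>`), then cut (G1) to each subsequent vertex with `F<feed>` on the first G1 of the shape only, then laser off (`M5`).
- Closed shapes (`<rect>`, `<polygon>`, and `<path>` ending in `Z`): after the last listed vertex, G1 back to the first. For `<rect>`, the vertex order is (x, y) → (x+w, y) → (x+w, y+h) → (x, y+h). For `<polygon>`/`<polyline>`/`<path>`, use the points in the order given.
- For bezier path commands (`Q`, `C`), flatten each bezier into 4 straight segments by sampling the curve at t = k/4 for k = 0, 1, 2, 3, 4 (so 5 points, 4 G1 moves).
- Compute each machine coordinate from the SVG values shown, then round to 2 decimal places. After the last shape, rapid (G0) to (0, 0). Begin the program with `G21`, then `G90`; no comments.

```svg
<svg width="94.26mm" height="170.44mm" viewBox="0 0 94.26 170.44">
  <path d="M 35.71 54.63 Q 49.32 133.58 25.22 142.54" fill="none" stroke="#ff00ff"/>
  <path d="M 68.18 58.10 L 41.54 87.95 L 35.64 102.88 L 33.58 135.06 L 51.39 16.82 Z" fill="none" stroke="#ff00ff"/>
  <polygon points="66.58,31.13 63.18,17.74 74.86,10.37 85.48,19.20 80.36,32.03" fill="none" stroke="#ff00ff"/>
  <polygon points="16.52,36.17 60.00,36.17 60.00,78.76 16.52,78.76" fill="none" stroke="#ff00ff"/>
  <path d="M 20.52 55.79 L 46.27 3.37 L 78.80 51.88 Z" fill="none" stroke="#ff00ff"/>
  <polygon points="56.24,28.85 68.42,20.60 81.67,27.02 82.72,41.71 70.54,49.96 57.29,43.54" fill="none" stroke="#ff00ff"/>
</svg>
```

G21
G90
G0 X35.71 Y115.81
M3 S410
G1 X40.16 Y80.71 F1716
G1 X39.89 Y54.36
G1 X34.91 Y36.75
G1 X25.22 Y27.90
M5
G0 X68.18 Y112.34
M3 S410
G1 X41.54 Y82.49 F1716
G1 X35.64 Y67.56
G1 X33.58 Y35.38
G1 X51.39 Y153.62
G1 X68.18 Y112.34
M5
G0 X66.58 Y139.31
M3 S410
G1 X63.18 Y152.70 F1716
G1 X74.86 Y160.07
G1 X85.48 Y151.24
G1 X80.36 Y138.41
G1 X66.58 Y139.31
M5
G0 X16.52 Y134.27
M3 S410
G1 X60.00 Y134.27 F1716
G1 X60.00 Y91.68
G1 X16.52 Y91.68
G1 X16.52 Y134.27
M5
G0 X20.52 Y114.65
M3 S410
G1 X46.27 Y167.07 F1716
G1 X78.80 Y118.56
G1 X20.52 Y114.65
M5
G0 X56.24 Y141.59
M3 S410
G1 X68.42 Y149.84 F1716
G1 X81.67 Y143.42
G1 X82.72 Y128.73
G1 X70.54 Y120.48
G1 X57.29 Y126.90
G1 X56.24 Y141.59
M5
G0 X0.00 Y0.00

1 u = 1 mm; y_m = 170.44 − y.

[1] `<path>` quadratic bezier, #ff00ff→score S410 F1716: (35.71,115.81) → (40.16,80.71) → (39.89,54.36) → (34.91,36.75) → (25.22,27.90)

[2] `<path>` closed polygon, #ff00ff→score S410 F1716: (68.18,112.34) → (41.54,82.49) → (35.64,67.56) → (33.58,35.38) → (51.39,153.62) → (68.18,112.34) (closed)

[3] `<polygon>` regular polygon, #ff00ff→score S410 F1716: (66.58,139.31) → (63.18,152.70) → (74.86,160.07) → (85.48,151.24) → (80.36,138.41) → (66.58,139.31) (closed)

[4] `<polygon>` rectangle, #ff00ff→score S410 F1716: (16.52,134.27) → (60.00,134.27) → (60.00,91.68) → (16.52,91.68) → (16.52,134.27) (closed)

[5] `<path>` regular polygon, #ff00ff→score S410 F1716: (20.52,114.65) → (46.27,167.07) → (78.80,118.56) → (20.52,114.65) (closed)

[6] `<polygon>` regular polygon, #ff00ff→score S410 F1716: (56.24,141.59) → (68.42,149.84) → (81.67,143.42) → (82.72,128.73) → (70.54,120.48) → (57.29,126.90) → (56.24,141.59) (closed)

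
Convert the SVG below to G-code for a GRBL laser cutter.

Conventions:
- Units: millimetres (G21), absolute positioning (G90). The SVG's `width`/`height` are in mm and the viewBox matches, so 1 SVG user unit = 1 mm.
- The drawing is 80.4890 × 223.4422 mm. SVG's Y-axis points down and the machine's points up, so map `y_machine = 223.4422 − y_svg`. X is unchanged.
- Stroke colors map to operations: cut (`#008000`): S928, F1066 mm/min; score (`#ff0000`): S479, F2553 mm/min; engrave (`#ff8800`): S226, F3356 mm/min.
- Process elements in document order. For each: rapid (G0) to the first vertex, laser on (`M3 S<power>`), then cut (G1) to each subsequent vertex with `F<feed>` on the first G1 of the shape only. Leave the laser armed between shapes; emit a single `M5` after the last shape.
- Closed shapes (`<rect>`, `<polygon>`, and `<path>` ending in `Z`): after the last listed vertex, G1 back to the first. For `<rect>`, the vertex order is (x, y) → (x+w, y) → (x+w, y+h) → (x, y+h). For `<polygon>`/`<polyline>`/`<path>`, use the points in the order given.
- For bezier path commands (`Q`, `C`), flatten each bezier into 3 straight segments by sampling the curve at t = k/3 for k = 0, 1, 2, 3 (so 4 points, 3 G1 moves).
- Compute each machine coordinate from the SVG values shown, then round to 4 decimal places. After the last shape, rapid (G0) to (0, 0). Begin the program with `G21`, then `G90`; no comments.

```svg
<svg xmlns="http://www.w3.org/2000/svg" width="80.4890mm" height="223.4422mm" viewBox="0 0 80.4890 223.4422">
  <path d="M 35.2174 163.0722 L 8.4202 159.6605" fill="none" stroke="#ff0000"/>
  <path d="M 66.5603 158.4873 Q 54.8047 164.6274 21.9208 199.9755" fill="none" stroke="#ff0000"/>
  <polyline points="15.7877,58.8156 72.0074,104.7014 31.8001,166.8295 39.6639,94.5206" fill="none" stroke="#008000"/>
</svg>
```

viewBox `0 0 80.4890 223.4422` with mm width/height → 1 unit = 1 mm. Flip: y_m = 223.4422 − y_svg.

**Shape 1** — `<path>` line segment, stroke `#ff0000` → score (S479, F2553). Machine vertices: (35.2174,60.3700) → (8.4202,63.7817). Open path.

**Shape 2** — `<path>` quadratic bezier, stroke `#ff0000` → score (S479, F2553). Control points (SVG): P0=(66.5603,158.4873), P1=(54.8047,164.6274), P2=(21.9208,199.9755); sampled at t=k/3. Machine vertices: (66.5603,64.9549) → (56.3756,57.6162) → (41.4958,43.7868) → (21.9208,23.4667). Open path.

**Shape 3** — `<polyline>` open polyline, stroke `#008000` → cut (S928, F1066). Machine vertices: (15.7877,164.6266) → (72.0074,118.7408) → (31.8001,56.6127) → (39.6639,128.9216). Open path.

G21
G90
G0 X35.2174 Y60.3700
M3 S479
G1 X8.4202 Y63.7817 F2553
G0 X66.5603 Y64.9549
M3 S479
G1 X56.3756 Y57.6162 F2553
G1 X41.4958 Y43.7868
G1 X21.9208 Y23.4667
G0 X15.7877 Y164.6266
M3 S928
G1 X72.0074 Y118.7408 F1066
G1 X31.8001 Y56.6127
G1 X39.6639 Y128.9216
M5
G0 X0.0000 Y0.0000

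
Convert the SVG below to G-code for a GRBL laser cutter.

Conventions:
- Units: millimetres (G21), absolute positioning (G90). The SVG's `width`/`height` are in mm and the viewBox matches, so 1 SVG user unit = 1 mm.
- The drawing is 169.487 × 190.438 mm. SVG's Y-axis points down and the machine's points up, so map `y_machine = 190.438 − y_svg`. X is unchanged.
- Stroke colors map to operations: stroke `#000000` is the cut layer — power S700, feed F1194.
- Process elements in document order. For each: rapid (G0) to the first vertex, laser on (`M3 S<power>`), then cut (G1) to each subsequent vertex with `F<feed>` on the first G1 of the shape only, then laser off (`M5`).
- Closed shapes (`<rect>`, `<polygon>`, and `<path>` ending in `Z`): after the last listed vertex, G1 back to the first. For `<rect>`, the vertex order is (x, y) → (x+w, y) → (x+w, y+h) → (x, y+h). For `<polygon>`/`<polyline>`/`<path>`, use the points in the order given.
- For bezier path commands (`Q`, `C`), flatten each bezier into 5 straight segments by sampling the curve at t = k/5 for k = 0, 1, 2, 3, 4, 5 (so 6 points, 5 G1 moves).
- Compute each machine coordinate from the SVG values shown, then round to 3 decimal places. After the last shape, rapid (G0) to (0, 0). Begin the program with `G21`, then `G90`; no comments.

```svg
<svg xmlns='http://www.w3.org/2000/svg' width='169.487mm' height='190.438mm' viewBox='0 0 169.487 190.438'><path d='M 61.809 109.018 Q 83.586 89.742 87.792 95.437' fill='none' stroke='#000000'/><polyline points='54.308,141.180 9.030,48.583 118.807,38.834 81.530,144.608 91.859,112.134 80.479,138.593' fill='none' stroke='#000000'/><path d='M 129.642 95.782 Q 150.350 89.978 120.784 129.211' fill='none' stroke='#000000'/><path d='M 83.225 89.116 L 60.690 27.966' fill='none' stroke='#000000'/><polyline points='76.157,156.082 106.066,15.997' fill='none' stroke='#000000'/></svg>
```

1 u = 1 mm; y_m = 190.438 − y.

[1] `<path>` quadratic bezier, #000000→cut S700 F1194: (61.809,81.420) → (69.817,88.132) → (76.419,92.845) → (81.616,95.562) → (85.407,96.280) → (87.792,95.001)

[2] `<polyline>` open polyline, #000000→cut S700 F1194: (54.308,49.258) → (9.030,141.855) → (118.807,151.604) → (81.530,45.830) → (91.859,78.304) → (80.479,51.845)

[3] `<path>` quadratic bezier, #000000→cut S700 F1194: (129.642,94.656) → (135.914,95.176) → (138.165,92.093) → (136.393,85.407) → (130.599,75.119) → (120.784,61.227)

[4] `<path>` line segment, #000000→cut S700 F1194: (83.225,101.322) → (60.690,162.472)

[5] `<polyline>` line segment, #000000→cut S700 F1194: (76.157,34.356) → (106.066,174.441)

G21
G90
G0 X61.809 Y81.420
M3 S700
G1 X69.817 Y88.132 F1194
G1 X76.419 Y92.845
G1 X81.616 Y95.562
G1 X85.407 Y96.280
G1 X87.792 Y95.001
M5
G0 X54.308 Y49.258
M3 S700
G1 X9.030 Y141.855 F1194
G1 X118.807 Y151.604
G1 X81.530 Y45.830
G1 X91.859 Y78.304
G1 X80.479 Y51.845
M5
G0 X129.642 Y94.656
M3 S700
G1 X135.914 Y95.176 F1194
G1 X138.165 Y92.093
G1 X136.393 Y85.407
G1 X130.599 Y75.119
G1 X120.784 Y61.227
M5
G0 X83.225 Y101.322
M3 S700
G1 X60.690 Y162.472 F1194
M5
G0 X76.157 Y34.356
M3 S700
G1 X106.066 Y174.441 F1194
M5
G0 X0.000 Y0.000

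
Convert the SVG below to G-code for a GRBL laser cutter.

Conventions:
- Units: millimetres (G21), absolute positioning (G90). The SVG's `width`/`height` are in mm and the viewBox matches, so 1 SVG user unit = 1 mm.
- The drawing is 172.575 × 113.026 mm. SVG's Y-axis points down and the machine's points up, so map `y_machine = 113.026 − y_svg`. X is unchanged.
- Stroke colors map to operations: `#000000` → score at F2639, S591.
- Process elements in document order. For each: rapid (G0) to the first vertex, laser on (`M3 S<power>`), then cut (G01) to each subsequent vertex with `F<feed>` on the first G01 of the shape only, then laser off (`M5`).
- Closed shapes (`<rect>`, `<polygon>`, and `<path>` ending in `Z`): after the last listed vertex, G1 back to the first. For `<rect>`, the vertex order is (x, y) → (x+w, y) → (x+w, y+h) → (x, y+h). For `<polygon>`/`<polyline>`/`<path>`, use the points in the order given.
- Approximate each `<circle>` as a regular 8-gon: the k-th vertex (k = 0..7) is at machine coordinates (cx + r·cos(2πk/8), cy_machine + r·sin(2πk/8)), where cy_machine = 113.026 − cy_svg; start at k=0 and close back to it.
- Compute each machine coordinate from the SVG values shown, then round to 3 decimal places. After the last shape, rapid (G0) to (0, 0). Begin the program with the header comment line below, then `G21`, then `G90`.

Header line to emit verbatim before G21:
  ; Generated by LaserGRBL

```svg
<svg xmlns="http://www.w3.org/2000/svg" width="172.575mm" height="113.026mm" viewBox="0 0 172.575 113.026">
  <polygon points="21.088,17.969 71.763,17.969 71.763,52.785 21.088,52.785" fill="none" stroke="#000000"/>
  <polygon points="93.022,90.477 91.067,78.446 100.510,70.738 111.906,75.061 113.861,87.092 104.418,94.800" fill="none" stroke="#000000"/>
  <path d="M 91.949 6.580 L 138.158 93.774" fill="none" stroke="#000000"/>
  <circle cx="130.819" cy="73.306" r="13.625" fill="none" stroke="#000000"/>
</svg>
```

viewBox `0 0 172.575 113.026` with mm width/height → 1 unit = 1 mm. Flip: y_m = 113.026 − y_svg.

**Shape 1** — `<polygon>` rectangle, stroke `#000000` → score (S591, F2639). Machine vertices: (21.088,95.057) → (71.763,95.057) → (71.763,60.241) → (21.088,60.241) → (21.088,95.057). Closed: final G1 returns to the first vertex.

**Shape 2** — `<polygon>` regular polygon, stroke `#000000` → score (S591, F2639). Machine vertices: (93.022,22.549) → (91.067,34.580) → (100.510,42.288) → (111.906,37.965) → (113.861,25.934) → (104.418,18.226) → (93.022,22.549). Closed: final G1 returns to the first vertex.

**Shape 3** — `<path>` line segment, stroke `#000000` → score (S591, F2639). Machine vertices: (91.949,106.446) → (138.158,19.252). Open path.

**Shape 4** — `<circle>` circle, stroke `#000000` → score (S591, F2639). Machine vertices: (144.444,39.720) → (140.453,49.354) → (130.819,53.345) → (121.185,49.354) → (117.194,39.720) → (121.185,30.086) → (130.819,26.095) → (140.453,30.086) → (144.444,39.720). Closed: final G1 returns to the first vertex.

; Generated by LaserGRBL
G21
G90
G0 X21.088 Y95.057
M3 S591
G01 X71.763 Y95.057 F2639
G01 X71.763 Y60.241
G01 X21.088 Y60.241
G01 X21.088 Y95.057
M5
G0 X93.022 Y22.549
M3 S591
G01 X91.067 Y34.580 F2639
G01 X100.510 Y42.288
G01 X111.906 Y37.965
G01 X113.861 Y25.934
G01 X104.418 Y18.226
G01 X93.022 Y22.549
M5
G0 X91.949 Y106.446
M3 S591
G01 X138.158 Y19.252 F2639
M5
G0 X144.444 Y39.720
M3 S591
G01 X140.453 Y49.354 F2639
G01 X130.819 Y53.345
G01 X121.185 Y49.354
G01 X117.194 Y39.720
G01 X121.185 Y30.086
G01 X130.819 Y26.095
G01 X140.453 Y30.086
G01 X144.444 Y39.720
M5
G0 X0.000 Y0.000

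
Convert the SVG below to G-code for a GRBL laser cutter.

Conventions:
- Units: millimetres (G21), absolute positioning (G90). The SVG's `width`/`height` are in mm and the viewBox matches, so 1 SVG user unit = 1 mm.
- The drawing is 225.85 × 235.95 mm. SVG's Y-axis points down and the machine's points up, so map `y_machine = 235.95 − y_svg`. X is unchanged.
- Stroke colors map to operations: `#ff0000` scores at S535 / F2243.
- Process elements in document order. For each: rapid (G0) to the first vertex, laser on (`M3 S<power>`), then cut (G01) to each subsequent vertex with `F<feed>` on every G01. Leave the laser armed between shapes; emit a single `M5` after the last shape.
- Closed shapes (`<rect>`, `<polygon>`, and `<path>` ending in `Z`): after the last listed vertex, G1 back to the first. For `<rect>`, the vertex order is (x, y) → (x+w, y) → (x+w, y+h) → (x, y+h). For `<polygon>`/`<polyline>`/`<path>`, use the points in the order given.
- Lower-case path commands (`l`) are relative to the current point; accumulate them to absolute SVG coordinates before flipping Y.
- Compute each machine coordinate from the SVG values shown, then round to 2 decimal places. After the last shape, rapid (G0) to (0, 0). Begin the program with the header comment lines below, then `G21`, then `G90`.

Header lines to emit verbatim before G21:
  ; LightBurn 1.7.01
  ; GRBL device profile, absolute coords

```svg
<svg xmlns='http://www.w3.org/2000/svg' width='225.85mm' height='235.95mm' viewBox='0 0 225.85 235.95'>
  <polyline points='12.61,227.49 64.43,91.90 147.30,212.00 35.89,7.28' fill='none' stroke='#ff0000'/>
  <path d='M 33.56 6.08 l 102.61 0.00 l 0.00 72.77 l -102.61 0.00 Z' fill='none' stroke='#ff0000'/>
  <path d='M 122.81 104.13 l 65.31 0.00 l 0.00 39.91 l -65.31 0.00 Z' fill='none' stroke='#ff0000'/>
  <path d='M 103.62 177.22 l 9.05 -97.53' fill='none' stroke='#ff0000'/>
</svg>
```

Since the viewBox matches the mm dimensions, user units are millimetres directly. The only transform is the Y-flip y_m = 235.95 − y_svg.

Shape 1 is a open polyline drawn with `<polyline>`. Its stroke #ff0000 means score at S535, F2243. After flipping Y the toolpath is (12.61,8.46) → (64.43,144.05) → (147.30,23.95) → (35.89,228.67).

Shape 2 is a rectangle drawn with `<path>`. Its stroke #ff0000 means score at S535, F2243. After flipping Y the toolpath is (33.56,229.87) → (136.17,229.87) → (136.17,157.10) → (33.56,157.10) → (33.56,229.87), returning to the start.

Shape 3 is a rectangle drawn with `<path>`. Its stroke #ff0000 means score at S535, F2243. After flipping Y the toolpath is (122.81,131.82) → (188.12,131.82) → (188.12,91.91) → (122.81,91.91) → (122.81,131.82), returning to the start.

Shape 4 is a line segment drawn with `<path>`. Its stroke #ff0000 means score at S535, F2243. After flipping Y the toolpath is (103.62,58.73) → (112.67,156.26).

; LightBurn 1.7.01
; GRBL device profile, absolute coords
G21
G90
G0 X12.61 Y8.46
M3 S535
G01 X64.43 Y144.05 F2243
G01 X147.30 Y23.95 F2243
G01 X35.89 Y228.67 F2243
G0 X33.56 Y229.87
M3 S535
G01 X136.17 Y229.87 F2243
G01 X136.17 Y157.10 F2243
G01 X33.56 Y157.10 F2243
G01 X33.56 Y229.87 F2243
G0 X122.81 Y131.82
M3 S535
G01 X188.12 Y131.82 F2243
G01 X188.12 Y91.91 F2243
G01 X122.81 Y91.91 F2243
G01 X122.81 Y131.82 F2243
G0 X103.62 Y58.73
M3 S535
G01 X112.67 Y156.26 F2243
M5
G0 X0.00 Y0.00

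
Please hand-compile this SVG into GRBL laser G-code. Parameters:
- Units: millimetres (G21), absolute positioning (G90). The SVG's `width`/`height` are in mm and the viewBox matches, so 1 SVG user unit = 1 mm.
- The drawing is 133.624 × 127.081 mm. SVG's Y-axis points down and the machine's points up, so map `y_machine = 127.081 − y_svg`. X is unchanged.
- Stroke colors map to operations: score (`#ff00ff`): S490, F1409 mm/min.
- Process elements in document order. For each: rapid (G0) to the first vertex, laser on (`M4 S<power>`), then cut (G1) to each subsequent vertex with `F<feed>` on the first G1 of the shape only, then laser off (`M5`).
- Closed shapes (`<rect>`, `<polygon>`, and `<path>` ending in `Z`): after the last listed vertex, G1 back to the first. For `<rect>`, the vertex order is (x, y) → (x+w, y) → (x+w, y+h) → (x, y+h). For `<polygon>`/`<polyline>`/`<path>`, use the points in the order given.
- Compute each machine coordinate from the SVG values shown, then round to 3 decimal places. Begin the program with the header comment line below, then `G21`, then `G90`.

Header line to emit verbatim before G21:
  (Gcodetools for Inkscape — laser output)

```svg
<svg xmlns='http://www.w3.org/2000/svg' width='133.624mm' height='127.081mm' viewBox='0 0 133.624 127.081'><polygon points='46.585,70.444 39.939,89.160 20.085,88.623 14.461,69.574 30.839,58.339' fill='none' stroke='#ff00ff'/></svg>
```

viewBox `0 0 133.624 127.081` with mm width/height → 1 unit = 1 mm. Flip: y_m = 127.081 − y_svg.

**Shape 1** — `<polygon>` regular polygon, stroke `#ff00ff` → score (S490, F1409). Machine vertices: (46.585,56.637) → (39.939,37.921) → (20.085,38.458) → (14.461,57.507) → (30.839,68.742) → (46.585,56.637). Closed: final G1 returns to the first vertex.

(Gcodetools for Inkscape — laser output)
G21
G90
G0 X46.585 Y56.637
M4 S490
G1 X39.939 Y37.921 F1409
G1 X20.085 Y38.458
G1 X14.461 Y57.507
G1 X30.839 Y68.742
G1 X46.585 Y56.637
M5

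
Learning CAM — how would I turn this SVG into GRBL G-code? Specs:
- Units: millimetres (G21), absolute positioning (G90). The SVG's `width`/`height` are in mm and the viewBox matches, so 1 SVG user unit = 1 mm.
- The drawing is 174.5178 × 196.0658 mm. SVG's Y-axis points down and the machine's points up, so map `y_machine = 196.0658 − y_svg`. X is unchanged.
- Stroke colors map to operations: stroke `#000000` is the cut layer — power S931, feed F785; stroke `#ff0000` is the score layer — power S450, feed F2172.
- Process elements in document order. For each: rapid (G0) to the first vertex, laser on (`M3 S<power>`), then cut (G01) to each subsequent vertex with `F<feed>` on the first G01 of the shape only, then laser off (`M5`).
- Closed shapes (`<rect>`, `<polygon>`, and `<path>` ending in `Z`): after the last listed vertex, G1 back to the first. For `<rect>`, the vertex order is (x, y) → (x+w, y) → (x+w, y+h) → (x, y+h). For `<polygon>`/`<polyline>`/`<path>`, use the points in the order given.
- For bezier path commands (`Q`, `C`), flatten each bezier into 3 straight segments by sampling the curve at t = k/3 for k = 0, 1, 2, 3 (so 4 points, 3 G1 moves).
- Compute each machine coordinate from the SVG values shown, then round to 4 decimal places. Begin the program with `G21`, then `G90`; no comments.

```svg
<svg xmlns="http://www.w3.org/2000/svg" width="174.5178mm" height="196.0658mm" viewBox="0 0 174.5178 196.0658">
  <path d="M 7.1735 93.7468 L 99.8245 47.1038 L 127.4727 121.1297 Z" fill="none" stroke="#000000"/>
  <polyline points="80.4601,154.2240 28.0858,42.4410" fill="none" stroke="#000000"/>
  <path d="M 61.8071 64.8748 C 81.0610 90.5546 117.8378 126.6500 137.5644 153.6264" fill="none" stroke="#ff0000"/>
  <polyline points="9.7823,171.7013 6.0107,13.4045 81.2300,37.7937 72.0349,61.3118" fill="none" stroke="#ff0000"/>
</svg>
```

G21
G90
G0 X7.1735 Y102.3190
M3 S931
G01 X99.8245 Y148.9620 F785
G01 X127.4727 Y74.9361
G01 X7.1735 Y102.3190
M5
G0 X80.4601 Y41.8418
M3 S931
G01 X28.0858 Y153.6248 F785
M5
G0 X61.8071 Y131.1910
M3 S450
G01 X85.6215 Y102.7628 F2172
G01 X113.4349 Y71.7320
G01 X137.5644 Y42.4394
M5
G0 X9.7823 Y24.3645
M3 S450
G01 X6.0107 Y182.6613 F2172
G01 X81.2300 Y158.2721
G01 X72.0349 Y134.7540
M5

viewBox `0 0 174.5178 196.0658` with mm width/height → 1 unit = 1 mm. Flip: y_m = 196.0658 − y_svg.

**Shape 1** — `<path>` closed polygon, stroke `#000000` → cut (S931, F785). Machine vertices: (7.1735,102.3190) → (99.8245,148.9620) → (127.4727,74.9361) → (7.1735,102.3190). Closed: final G1 returns to the first vertex.

**Shape 2** — `<polyline>` line segment, stroke `#000000` → cut (S931, F785). Machine vertices: (80.4601,41.8418) → (28.0858,153.6248). Open path.

**Shape 3** — `<path>` cubic bezier, stroke `#ff0000` → score (S450, F2172). Control points (SVG): P0=(61.8071,64.8748), P1=(81.0610,90.5546), P2=(117.8378,126.6500), P3=(137.5644,153.6264); sampled at t=k/3. Machine vertices: (61.8071,131.1910) → (85.6215,102.7628) → (113.4349,71.7320) → (137.5644,42.4394). Open path.

**Shape 4** — `<polyline>` open polyline, stroke `#ff0000` → score (S450, F2172). Machine vertices: (9.7823,24.3645) → (6.0107,182.6613) → (81.2300,158.2721) → (72.0349,134.7540). Open path.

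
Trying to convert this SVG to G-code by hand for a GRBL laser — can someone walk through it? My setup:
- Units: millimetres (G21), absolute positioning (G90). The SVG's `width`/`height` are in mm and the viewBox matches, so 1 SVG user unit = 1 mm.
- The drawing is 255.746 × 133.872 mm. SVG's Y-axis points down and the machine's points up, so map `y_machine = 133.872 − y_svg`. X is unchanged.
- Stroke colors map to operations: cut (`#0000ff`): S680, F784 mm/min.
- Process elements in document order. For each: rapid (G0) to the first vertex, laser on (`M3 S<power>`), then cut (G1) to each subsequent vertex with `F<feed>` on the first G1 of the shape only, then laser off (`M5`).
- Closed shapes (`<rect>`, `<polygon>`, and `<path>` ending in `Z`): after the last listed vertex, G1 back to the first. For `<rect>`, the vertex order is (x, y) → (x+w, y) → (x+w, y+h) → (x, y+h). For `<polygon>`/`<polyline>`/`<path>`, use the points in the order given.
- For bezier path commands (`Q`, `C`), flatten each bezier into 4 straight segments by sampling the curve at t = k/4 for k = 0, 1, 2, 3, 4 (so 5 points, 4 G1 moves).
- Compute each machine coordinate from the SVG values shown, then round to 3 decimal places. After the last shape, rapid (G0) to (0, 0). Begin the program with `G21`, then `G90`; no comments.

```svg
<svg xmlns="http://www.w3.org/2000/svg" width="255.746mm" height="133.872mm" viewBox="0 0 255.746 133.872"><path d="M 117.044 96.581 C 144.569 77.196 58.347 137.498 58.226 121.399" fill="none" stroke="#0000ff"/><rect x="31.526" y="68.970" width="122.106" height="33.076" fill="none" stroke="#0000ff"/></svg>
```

1 u = 1 mm; y_m = 133.872 − y.

[1] `<path>` cubic bezier, #0000ff→cut S680 F784: (117.044,37.291) → (119.483,39.327) → (98.002,26.114) → (71.338,12.285) → (58.226,12.473)

[2] `<rect>` rectangle, #0000ff→cut S680 F784: (31.526,64.902) → (153.632,64.902) → (153.632,31.826) → (31.526,31.826) → (31.526,64.902) (closed)

G21
G90
G0 X117.044 Y37.291
M3 S680
G1 X119.483 Y39.327 F784
G1 X98.002 Y26.114
G1 X71.338 Y12.285
G1 X58.226 Y12.473
M5
G0 X31.526 Y64.902
M3 S680
G1 X153.632 Y64.902 F784
G1 X153.632 Y31.826
G1 X31.526 Y31.826
G1 X31.526 Y64.902
M5
G0 X0.000 Y0.000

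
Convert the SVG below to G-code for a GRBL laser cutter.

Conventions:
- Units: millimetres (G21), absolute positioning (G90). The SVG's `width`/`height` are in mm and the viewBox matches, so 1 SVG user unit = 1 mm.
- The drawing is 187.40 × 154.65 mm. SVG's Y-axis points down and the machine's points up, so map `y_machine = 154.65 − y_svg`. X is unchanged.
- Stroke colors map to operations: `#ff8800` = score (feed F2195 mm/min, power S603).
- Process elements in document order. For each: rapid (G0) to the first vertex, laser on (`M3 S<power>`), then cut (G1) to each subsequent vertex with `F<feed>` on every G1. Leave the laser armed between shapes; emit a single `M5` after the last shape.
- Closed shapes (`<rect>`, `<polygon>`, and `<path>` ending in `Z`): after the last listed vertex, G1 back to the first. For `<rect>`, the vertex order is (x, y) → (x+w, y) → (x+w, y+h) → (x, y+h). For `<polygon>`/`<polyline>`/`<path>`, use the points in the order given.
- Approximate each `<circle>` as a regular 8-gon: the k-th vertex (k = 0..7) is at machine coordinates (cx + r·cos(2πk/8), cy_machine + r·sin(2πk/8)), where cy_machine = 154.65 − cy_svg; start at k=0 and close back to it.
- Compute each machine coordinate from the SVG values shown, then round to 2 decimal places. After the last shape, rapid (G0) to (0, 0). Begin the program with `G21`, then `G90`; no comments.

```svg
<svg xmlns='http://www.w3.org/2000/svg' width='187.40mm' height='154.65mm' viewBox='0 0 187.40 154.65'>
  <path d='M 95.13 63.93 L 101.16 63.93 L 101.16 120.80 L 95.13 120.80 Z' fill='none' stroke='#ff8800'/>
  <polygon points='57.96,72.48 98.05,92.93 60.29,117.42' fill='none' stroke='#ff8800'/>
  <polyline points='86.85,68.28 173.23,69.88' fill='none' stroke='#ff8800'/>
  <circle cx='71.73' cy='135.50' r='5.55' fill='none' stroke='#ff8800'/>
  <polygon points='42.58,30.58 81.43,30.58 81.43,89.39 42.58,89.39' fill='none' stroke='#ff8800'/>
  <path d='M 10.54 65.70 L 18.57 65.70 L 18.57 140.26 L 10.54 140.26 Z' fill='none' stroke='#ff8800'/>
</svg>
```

viewBox `0 0 187.40 154.65` with mm width/height → 1 unit = 1 mm. Flip: y_m = 154.65 − y_svg.

**Shape 1** — `<path>` rectangle, stroke `#ff8800` → score (S603, F2195). Machine vertices: (95.13,90.72) → (101.16,90.72) → (101.16,33.85) → (95.13,33.85) → (95.13,90.72). Closed: final G1 returns to the first vertex.

**Shape 2** — `<polygon>` regular polygon, stroke `#ff8800` → score (S603, F2195). Machine vertices: (57.96,82.17) → (98.05,61.72) → (60.29,37.23) → (57.96,82.17). Closed: final G1 returns to the first vertex.

**Shape 3** — `<polyline>` line segment, stroke `#ff8800` → score (S603, F2195). Machine vertices: (86.85,86.37) → (173.23,84.77). Open path.

**Shape 4** — `<circle>` circle, stroke `#ff8800` → score (S603, F2195). Machine vertices: (77.28,19.15) → (75.65,23.07) → (71.73,24.70) → (67.81,23.07) → (66.18,19.15) → (67.81,15.23) → (71.73,13.60) → (75.65,15.23) → (77.28,19.15). Closed: final G1 returns to the first vertex.

**Shape 5** — `<polygon>` rectangle, stroke `#ff8800` → score (S603, F2195). Machine vertices: (42.58,124.07) → (81.43,124.07) → (81.43,65.26) → (42.58,65.26) → (42.58,124.07). Closed: final G1 returns to the first vertex.

**Shape 6** — `<path>` rectangle, stroke `#ff8800` → score (S603, F2195). Machine vertices: (10.54,88.95) → (18.57,88.95) → (18.57,14.39) → (10.54,14.39) → (10.54,88.95). Closed: final G1 returns to the first vertex.

G21
G90
G0 X95.13 Y90.72
M3 S603
G1 X101.16 Y90.72 F2195
G1 X101.16 Y33.85 F2195
G1 X95.13 Y33.85 F2195
G1 X95.13 Y90.72 F2195
G0 X57.96 Y82.17
M3 S603
G1 X98.05 Y61.72 F2195
G1 X60.29 Y37.23 F2195
G1 X57.96 Y82.17 F2195
G0 X86.85 Y86.37
M3 S603
G1 X173.23 Y84.77 F2195
G0 X77.28 Y19.15
M3 S603
G1 X75.65 Y23.07 F2195
G1 X71.73 Y24.70 F2195
G1 X67.81 Y23.07 F2195
G1 X66.18 Y19.15 F2195
G1 X67.81 Y15.23 F2195
G1 X71.73 Y13.60 F2195
G1 X75.65 Y15.23 F2195
G1 X77.28 Y19.15 F2195
G0 X42.58 Y124.07
M3 S603
G1 X81.43 Y124.07 F2195
G1 X81.43 Y65.26 F2195
G1 X42.58 Y65.26 F2195
G1 X42.58 Y124.07 F2195
G0 X10.54 Y88.95
M3 S603
G1 X18.57 Y88.95 F2195
G1 X18.57 Y14.39 F2195
G1 X10.54 Y14.39 F2195
G1 X10.54 Y88.95 F2195
M5
G0 X0.00 Y0.00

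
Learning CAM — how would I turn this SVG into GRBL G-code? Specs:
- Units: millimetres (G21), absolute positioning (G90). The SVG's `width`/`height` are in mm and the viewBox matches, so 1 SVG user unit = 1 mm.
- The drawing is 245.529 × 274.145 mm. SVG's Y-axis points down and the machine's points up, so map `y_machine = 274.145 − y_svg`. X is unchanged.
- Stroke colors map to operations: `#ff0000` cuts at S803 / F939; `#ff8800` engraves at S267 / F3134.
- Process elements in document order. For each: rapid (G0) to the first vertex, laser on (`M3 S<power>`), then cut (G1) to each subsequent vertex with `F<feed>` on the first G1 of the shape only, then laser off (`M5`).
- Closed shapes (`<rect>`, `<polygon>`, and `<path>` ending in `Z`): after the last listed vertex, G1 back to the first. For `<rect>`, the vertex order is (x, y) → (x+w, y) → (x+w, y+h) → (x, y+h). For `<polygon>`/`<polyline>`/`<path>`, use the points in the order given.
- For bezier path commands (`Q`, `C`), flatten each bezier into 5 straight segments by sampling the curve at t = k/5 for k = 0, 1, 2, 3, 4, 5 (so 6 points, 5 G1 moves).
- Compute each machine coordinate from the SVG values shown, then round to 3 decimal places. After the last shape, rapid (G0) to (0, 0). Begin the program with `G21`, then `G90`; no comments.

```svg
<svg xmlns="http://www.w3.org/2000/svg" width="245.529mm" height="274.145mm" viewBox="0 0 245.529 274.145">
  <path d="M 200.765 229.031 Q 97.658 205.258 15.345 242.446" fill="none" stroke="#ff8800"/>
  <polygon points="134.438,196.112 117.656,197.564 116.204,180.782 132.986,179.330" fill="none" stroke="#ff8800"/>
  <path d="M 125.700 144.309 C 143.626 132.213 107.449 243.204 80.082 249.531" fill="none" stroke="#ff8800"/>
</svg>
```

G21
G90
G0 X200.765 Y45.114
M3 S267
G1 X160.354 Y52.185 F3134
G1 X121.606 Y54.379
G1 X84.522 Y51.696
G1 X49.102 Y44.136
G1 X15.345 Y31.699
M5
G0 X134.438 Y78.033
M3 S267
G1 X117.656 Y76.581 F3134
G1 X116.204 Y93.363
G1 X132.986 Y94.815
G1 X134.438 Y78.033
M5
G0 X125.700 Y129.836
M3 S267
G1 X130.467 Y124.145 F3134
G1 X125.268 Y99.846
G1 X113.125 Y67.869
G1 X97.056 Y39.148
G1 X80.082 Y24.614
M5
G0 X0.000 Y0.000

viewBox `0 0 245.529 274.145` with mm width/height → 1 unit = 1 mm. Flip: y_m = 274.145 − y_svg.

**Shape 1** — `<path>` quadratic bezier, stroke `#ff8800` → engrave (S267, F3134). Control points (SVG): P0=(200.765,229.031), P1=(97.658,205.258), P2=(15.345,242.446); sampled at t=k/5. Machine vertices: (200.765,45.114) → (160.354,52.185) → (121.606,54.379) → (84.522,51.696) → (49.102,44.136) → (15.345,31.699). Open path.

**Shape 2** — `<polygon>` regular polygon, stroke `#ff8800` → engrave (S267, F3134). Machine vertices: (134.438,78.033) → (117.656,76.581) → (116.204,93.363) → (132.986,94.815) → (134.438,78.033). Closed: final G1 returns to the first vertex.

**Shape 3** — `<path>` cubic bezier, stroke `#ff8800` → engrave (S267, F3134). Control points (SVG): P0=(125.700,144.309), P1=(143.626,132.213), P2=(107.449,243.204), P3=(80.082,249.531); sampled at t=k/5. Machine vertices: (125.700,129.836) → (130.467,124.145) → (125.268,99.846) → (113.125,67.869) → (97.056,39.148) → (80.082,24.614). Open path.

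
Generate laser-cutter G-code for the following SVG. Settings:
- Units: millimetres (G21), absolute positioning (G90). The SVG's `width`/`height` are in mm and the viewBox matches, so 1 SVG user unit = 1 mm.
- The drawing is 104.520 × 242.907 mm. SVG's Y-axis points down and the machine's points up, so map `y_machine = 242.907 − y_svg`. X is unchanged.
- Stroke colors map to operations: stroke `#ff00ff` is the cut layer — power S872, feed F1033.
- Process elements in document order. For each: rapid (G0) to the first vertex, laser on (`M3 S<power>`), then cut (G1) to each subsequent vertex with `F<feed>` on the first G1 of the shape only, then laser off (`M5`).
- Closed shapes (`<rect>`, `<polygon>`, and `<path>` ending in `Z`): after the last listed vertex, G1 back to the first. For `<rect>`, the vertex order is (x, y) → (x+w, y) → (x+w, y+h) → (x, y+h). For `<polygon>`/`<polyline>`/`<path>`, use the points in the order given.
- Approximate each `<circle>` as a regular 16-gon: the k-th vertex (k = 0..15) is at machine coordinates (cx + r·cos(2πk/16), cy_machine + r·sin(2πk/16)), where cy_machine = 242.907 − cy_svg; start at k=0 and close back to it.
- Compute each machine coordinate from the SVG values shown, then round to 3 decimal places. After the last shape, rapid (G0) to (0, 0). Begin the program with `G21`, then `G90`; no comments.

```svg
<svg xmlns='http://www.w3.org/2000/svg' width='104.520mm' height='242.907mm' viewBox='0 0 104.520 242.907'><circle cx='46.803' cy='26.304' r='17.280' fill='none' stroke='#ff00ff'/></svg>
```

1 u = 1 mm; y_m = 242.907 − y.

[1] `<circle>` circle, #ff00ff→cut S872 F1033: (64.083,216.603) → (62.768,223.216) → (59.022,228.822) → (53.416,232.568) → (46.803,233.883) → (40.190,232.568) → (34.584,228.822) → (30.838,223.216) → (29.523,216.603) → (30.838,209.990) → (34.584,204.384) → (40.190,200.638) → (46.803,199.323) → (53.416,200.638) → (59.022,204.384) → (62.768,209.990) → (64.083,216.603) (closed)

G21
G90
G0 X64.083 Y216.603
M3 S872
G1 X62.768 Y223.216 F1033
G1 X59.022 Y228.822
G1 X53.416 Y232.568
G1 X46.803 Y233.883
G1 X40.190 Y232.568
G1 X34.584 Y228.822
G1 X30.838 Y223.216
G1 X29.523 Y216.603
G1 X30.838 Y209.990
G1 X34.584 Y204.384
G1 X40.190 Y200.638
G1 X46.803 Y199.323
G1 X53.416 Y200.638
G1 X59.022 Y204.384
G1 X62.768 Y209.990
G1 X64.083 Y216.603
M5
G0 X0.000 Y0.000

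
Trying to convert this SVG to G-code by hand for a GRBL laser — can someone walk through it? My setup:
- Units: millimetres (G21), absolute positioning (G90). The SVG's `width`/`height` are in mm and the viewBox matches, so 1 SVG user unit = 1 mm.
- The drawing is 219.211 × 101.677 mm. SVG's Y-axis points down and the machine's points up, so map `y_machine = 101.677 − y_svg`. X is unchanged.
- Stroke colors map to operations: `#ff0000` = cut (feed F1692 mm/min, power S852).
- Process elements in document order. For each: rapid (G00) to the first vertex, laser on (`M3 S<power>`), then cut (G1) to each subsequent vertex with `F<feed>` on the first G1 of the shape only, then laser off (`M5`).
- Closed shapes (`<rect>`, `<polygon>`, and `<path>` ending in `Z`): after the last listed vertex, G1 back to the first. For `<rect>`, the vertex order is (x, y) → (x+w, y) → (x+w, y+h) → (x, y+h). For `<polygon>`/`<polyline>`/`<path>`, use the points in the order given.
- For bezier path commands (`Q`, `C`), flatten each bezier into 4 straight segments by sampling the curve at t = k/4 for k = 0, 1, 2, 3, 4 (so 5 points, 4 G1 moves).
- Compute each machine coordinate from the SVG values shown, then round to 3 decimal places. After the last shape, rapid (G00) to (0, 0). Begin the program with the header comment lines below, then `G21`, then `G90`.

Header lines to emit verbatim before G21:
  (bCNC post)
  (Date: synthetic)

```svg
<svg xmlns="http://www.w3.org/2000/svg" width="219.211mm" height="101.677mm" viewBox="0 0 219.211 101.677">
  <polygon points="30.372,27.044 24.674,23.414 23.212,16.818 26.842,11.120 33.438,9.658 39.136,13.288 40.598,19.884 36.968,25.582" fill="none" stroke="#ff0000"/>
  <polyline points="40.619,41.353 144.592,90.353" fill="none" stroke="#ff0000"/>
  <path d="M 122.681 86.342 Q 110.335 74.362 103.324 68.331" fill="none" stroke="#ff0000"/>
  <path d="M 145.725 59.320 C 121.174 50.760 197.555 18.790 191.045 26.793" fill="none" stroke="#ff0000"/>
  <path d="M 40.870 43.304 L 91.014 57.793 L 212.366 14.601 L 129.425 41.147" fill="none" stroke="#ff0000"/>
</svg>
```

Since the viewBox matches the mm dimensions, user units are millimetres directly. The only transform is the Y-flip y_m = 101.677 − y_svg.

Shape 1 is a regular polygon drawn with `<polygon>`. Its stroke #ff0000 means cut at S852, F1692. After flipping Y the toolpath is (30.372,74.633) → (24.674,78.263) → (23.212,84.859) → (26.842,90.557) → (33.438,92.019) → (39.136,88.389) → (40.598,81.793) → (36.968,76.095) → (30.372,74.633), returning to the start.

Shape 2 is a line segment drawn with `<polyline>`. Its stroke #ff0000 means cut at S852, F1692. After flipping Y the toolpath is (40.619,60.324) → (144.592,11.324).

Shape 3 is a quadratic bezier drawn with `<path>`. Its stroke #ff0000 means cut at S852, F1692. After flipping Y the toolpath is (122.681,15.335) → (116.841,20.953) → (111.669,25.828) → (107.163,29.959) → (103.324,33.346).

Shape 4 is a cubic bezier drawn with `<path>`. Its stroke #ff0000 means cut at S852, F1692. After flipping Y the toolpath is (145.725,42.357) → (143.364,52.176) → (161.620,64.832) → (183.258,74.382) → (191.045,74.884).

Shape 5 is a open polyline drawn with `<path>`. Its stroke #ff0000 means cut at S852, F1692. After flipping Y the toolpath is (40.870,58.373) → (91.014,43.884) → (212.366,87.076) → (129.425,60.530).

(bCNC post)
(Date: synthetic)
G21
G90
G00 X30.372 Y74.633
M3 S852
G1 X24.674 Y78.263 F1692
G1 X23.212 Y84.859
G1 X26.842 Y90.557
G1 X33.438 Y92.019
G1 X39.136 Y88.389
G1 X40.598 Y81.793
G1 X36.968 Y76.095
G1 X30.372 Y74.633
M5
G00 X40.619 Y60.324
M3 S852
G1 X144.592 Y11.324 F1692
M5
G00 X122.681 Y15.335
M3 S852
G1 X116.841 Y20.953 F1692
G1 X111.669 Y25.828
G1 X107.163 Y29.959
G1 X103.324 Y33.346
M5
G00 X145.725 Y42.357
M3 S852
G1 X143.364 Y52.176 F1692
G1 X161.620 Y64.832
G1 X183.258 Y74.382
G1 X191.045 Y74.884
M5
G00 X40.870 Y58.373
M3 S852
G1 X91.014 Y43.884 F1692
G1 X212.366 Y87.076
G1 X129.425 Y60.530
M5
G00 X0.000 Y0.000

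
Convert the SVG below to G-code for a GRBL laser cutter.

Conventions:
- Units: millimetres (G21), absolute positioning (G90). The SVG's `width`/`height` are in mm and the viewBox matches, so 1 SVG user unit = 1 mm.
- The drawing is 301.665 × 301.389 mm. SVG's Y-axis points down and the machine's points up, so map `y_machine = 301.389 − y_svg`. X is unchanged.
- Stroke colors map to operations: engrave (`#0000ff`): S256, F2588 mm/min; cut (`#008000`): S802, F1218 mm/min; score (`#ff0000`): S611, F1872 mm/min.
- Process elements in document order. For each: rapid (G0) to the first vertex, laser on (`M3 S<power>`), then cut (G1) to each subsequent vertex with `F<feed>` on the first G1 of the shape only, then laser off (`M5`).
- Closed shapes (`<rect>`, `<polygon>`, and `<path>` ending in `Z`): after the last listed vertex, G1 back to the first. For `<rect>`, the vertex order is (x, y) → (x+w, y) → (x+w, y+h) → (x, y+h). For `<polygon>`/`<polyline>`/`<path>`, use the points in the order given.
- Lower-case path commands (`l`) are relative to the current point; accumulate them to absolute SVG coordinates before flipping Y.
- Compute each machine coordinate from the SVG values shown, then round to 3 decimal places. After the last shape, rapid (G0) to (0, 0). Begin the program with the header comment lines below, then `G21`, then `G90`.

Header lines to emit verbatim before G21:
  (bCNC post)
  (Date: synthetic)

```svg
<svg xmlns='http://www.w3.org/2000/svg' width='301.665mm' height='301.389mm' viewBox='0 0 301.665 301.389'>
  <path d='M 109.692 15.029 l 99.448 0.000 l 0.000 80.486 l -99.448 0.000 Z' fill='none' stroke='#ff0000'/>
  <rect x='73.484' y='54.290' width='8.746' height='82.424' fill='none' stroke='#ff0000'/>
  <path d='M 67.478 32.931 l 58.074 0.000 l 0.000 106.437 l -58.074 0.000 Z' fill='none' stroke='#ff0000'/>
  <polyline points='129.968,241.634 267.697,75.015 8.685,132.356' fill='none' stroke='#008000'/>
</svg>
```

(bCNC post)
(Date: synthetic)
G21
G90
G0 X109.692 Y286.360
M3 S611
G1 X209.140 Y286.360 F1872
G1 X209.140 Y205.874
G1 X109.692 Y205.874
G1 X109.692 Y286.360
M5
G0 X73.484 Y247.099
M3 S611
G1 X82.230 Y247.099 F1872
G1 X82.230 Y164.675
G1 X73.484 Y164.675
G1 X73.484 Y247.099
M5
G0 X67.478 Y268.458
M3 S611
G1 X125.552 Y268.458 F1872
G1 X125.552 Y162.021
G1 X67.478 Y162.021
G1 X67.478 Y268.458
M5
G0 X129.968 Y59.755
M3 S802
G1 X267.697 Y226.374 F1218
G1 X8.685 Y169.033
M5
G0 X0.000 Y0.000

Since the viewBox matches the mm dimensions, user units are millimetres directly. The only transform is the Y-flip y_m = 301.389 − y_svg.

Shape 1 is a rectangle drawn with `<path>`. Its stroke #ff0000 means score at S611, F1872. After flipping Y the toolpath is (109.692,286.360) → (209.140,286.360) → (209.140,205.874) → (109.692,205.874) → (109.692,286.360), returning to the start.

Shape 2 is a rectangle drawn with `<rect>`. Its stroke #ff0000 means score at S611, F1872. After flipping Y the toolpath is (73.484,247.099) → (82.230,247.099) → (82.230,164.675) → (73.484,164.675) → (73.484,247.099), returning to the start.

Shape 3 is a rectangle drawn with `<path>`. Its stroke #ff0000 means score at S611, F1872. After flipping Y the toolpath is (67.478,268.458) → (125.552,268.458) → (125.552,162.021) → (67.478,162.021) → (67.478,268.458), returning to the start.

Shape 4 is a open polyline drawn with `<polyline>`. Its stroke #008000 means cut at S802, F1218. After flipping Y the toolpath is (129.968,59.755) → (267.697,226.374) → (8.685,169.033).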